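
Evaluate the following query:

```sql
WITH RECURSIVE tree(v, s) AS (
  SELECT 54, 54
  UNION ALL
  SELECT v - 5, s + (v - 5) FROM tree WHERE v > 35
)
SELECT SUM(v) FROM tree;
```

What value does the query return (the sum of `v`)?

Base: v=54, s=54.
Iteration 1: 54 > 35 holds -> v = 54 - 5 = 49, s = 54 + 49 = 103.
Iteration 2: 49 > 35 holds -> v = 49 - 5 = 44, s = 103 + 44 = 147.
Iteration 3: 44 > 35 holds -> v = 44 - 5 = 39, s = 147 + 39 = 186.
Iteration 4: 39 > 35 holds -> v = 39 - 5 = 34, s = 186 + 34 = 220.
Iteration 5: 34 > 35 fails; recursion stops.
SUM(v) = 54 + 49 + 44 + 39 + 34 = 220.

220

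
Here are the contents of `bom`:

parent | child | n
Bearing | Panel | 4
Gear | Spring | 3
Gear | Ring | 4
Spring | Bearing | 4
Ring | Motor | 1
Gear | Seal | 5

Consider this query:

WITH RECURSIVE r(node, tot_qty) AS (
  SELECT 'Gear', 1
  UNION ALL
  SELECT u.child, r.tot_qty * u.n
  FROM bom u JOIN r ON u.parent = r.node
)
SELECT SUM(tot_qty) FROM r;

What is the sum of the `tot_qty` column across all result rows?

Base: (Gear, tot_qty=1).
Iteration 1: components of {Gear} -> Ring = 1*4 = 4, Seal = 1*5 = 5, Spring = 1*3 = 3.
Iteration 2: components of {Ring,Seal,Spring} -> Bearing = 3*4 = 12, Motor = 4*1 = 4.
Iteration 3: components of {Bearing,Motor} -> Panel = 12*4 = 48.
Iteration 4: no further components; recursion stops.
SUM(tot_qty) = 1 + 3 + 4 + 5 + 12 + 4 + 48 = 77.

77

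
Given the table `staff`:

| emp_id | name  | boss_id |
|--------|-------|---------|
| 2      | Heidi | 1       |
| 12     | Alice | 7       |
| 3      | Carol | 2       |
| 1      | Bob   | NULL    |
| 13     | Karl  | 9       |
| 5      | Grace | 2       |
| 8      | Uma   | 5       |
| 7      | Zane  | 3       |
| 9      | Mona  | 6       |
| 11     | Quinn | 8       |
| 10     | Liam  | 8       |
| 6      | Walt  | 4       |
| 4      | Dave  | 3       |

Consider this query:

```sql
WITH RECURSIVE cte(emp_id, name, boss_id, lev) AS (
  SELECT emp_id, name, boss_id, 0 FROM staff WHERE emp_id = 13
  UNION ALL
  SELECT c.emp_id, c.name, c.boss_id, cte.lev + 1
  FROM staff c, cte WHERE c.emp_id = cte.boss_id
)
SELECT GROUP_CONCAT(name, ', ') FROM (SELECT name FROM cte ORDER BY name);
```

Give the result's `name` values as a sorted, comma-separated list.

Base: emp_id=13 (Karl), boss_id=9, lev 0.
Iteration 1: join on emp_id=9 -> Mona (id 9, boss_id=6, lev 1).
Iteration 2: join on emp_id=6 -> Walt (id 6, boss_id=4, lev 2).
Iteration 3: join on emp_id=4 -> Dave (id 4, boss_id=3, lev 3).
Iteration 4: join on emp_id=3 -> Carol (id 3, boss_id=2, lev 4).
Iteration 5: join on emp_id=2 -> Heidi (id 2, boss_id=1, lev 5).
Iteration 6: join on emp_id=1 -> Bob (id 1, boss_id=NULL, lev 6).
Iteration 7: boss_id is NULL; no match; recursion stops.

Bob, Carol, Dave, Heidi, Karl, Mona, Walt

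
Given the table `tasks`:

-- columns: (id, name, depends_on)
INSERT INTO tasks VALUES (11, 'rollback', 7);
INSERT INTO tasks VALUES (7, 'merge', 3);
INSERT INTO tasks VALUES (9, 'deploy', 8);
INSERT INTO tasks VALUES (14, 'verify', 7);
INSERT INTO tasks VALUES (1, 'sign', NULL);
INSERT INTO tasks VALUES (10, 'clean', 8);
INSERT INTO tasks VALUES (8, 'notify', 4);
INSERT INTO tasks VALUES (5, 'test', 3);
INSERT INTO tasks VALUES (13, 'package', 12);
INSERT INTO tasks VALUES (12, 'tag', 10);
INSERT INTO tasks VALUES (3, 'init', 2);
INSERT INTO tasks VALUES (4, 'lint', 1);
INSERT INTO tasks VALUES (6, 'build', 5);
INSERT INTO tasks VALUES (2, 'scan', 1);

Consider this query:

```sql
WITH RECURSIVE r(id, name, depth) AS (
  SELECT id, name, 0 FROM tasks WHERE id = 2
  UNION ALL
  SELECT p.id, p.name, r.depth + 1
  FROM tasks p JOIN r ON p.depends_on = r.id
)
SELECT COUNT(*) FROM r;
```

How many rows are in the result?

Base: id=2 (scan) at depth 0.
Iteration 1: rows with depends_on in {2} -> init (id 3, depth 1).
Iteration 2: rows with depends_on in {3} -> test (id 5, depth 2), merge (id 7, depth 2).
Iteration 3: rows with depends_on in {5,7} -> build (id 6, depth 3), rollback (id 11, depth 3), verify (id 14, depth 3).
Iteration 4: no rows with depends_on in {6,11,14}; recursion stops.
Total rows emitted: 7.

7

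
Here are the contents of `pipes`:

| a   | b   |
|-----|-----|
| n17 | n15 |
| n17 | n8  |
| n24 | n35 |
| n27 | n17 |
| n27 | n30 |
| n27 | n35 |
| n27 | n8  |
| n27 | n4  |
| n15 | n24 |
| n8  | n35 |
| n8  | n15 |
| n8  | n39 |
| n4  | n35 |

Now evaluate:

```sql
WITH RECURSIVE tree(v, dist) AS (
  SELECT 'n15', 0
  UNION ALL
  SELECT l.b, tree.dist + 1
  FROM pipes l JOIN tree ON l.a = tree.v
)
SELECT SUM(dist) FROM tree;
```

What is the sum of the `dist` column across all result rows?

Base: (n15, dist=0).
Iteration 1: edges from {n15} -> (n24, dist=1).
Iteration 2: edges from {n24} -> (n35, dist=2).
Iteration 3: no outgoing edges from {n35}; recursion stops.
SUM(dist) = 0 + 1 + 2 = 3.

3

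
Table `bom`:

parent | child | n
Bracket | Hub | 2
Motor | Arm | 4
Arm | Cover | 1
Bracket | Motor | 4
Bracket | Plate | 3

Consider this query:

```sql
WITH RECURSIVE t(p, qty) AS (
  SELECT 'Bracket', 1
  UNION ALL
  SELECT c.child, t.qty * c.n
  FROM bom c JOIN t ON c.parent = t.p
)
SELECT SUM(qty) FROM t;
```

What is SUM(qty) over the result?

Base: (Bracket, qty=1).
Iteration 1: components of {Bracket} -> Hub = 1*2 = 2, Motor = 1*4 = 4, Plate = 1*3 = 3.
Iteration 2: components of {Hub,Motor,Plate} -> Arm = 4*4 = 16.
Iteration 3: components of {Arm} -> Cover = 16*1 = 16.
Iteration 4: no further components; recursion stops.
SUM(qty) = 1 + 3 + 4 + 2 + 16 + 16 = 42.

42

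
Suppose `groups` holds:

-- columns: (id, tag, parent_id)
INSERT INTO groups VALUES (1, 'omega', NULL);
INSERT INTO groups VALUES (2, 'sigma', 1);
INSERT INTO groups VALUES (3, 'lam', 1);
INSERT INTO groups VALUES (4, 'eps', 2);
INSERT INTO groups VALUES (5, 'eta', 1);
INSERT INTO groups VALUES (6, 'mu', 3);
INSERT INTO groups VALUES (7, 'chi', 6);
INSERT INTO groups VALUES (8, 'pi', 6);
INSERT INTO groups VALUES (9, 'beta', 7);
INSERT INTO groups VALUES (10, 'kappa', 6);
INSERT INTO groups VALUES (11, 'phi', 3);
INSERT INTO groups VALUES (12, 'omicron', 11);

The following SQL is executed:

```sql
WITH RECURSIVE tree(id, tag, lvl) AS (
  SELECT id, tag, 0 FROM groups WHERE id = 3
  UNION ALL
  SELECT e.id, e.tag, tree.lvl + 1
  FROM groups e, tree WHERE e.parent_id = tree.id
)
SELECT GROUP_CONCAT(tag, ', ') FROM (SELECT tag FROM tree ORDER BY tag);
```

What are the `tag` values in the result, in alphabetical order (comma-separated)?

beta, chi, kappa, lam, mu, omicron, phi, pi

Base: id=3 (lam) at lvl 0.
Iteration 1: rows with parent_id in {3} -> mu (id 6, lvl 1), phi (id 11, lvl 1).
Iteration 2: rows with parent_id in {6,11} -> chi (id 7, lvl 2), pi (id 8, lvl 2), kappa (id 10, lvl 2), omicron (id 12, lvl 2).
Iteration 3: rows with parent_id in {7,8,10,12} -> beta (id 9, lvl 3).
Iteration 4: no rows with parent_id in {9}; recursion stops.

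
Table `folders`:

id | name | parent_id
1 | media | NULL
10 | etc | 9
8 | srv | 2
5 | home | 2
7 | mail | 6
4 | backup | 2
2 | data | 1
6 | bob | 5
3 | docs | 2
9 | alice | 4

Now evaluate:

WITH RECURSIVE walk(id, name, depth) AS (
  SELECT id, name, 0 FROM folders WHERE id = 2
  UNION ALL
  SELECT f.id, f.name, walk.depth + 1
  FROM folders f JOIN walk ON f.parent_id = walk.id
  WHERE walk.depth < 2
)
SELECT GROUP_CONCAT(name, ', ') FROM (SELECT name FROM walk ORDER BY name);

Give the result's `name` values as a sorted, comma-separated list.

Base: id=2 (data) at depth 0.
Iteration 1: rows with parent_id in {2} -> docs (id 3, depth 1), backup (id 4, depth 1), home (id 5, depth 1), srv (id 8, depth 1).
Iteration 2: rows with parent_id in {3,4,5,8} -> bob (id 6, depth 2), alice (id 9, depth 2).
Iteration 3: depth < 2 fails for all current rows; recursion stops.

alice, backup, bob, data, docs, home, srv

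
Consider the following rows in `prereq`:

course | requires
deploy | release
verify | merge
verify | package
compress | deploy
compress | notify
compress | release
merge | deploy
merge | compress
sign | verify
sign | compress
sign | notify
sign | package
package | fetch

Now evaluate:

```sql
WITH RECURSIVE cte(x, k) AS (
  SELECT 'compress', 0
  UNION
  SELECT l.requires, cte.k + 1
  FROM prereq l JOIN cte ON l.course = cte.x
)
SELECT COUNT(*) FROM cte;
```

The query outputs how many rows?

5

Base: (compress, k=0).
Iteration 1: edges from {compress} -> (deploy, k=1), (notify, k=1), (release, k=1).
Iteration 2: edges from {deploy,notify,release} -> (release, k=2).
Iteration 3: no outgoing edges from {release}; recursion stops.
Total rows emitted: 5.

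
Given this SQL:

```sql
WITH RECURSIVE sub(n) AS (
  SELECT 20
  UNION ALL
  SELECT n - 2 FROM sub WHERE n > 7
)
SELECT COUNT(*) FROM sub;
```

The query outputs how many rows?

Base: n=20.
Iteration 1: 20 > 7 holds -> n = 20 - 2 = 18.
Iteration 2: 18 > 7 holds -> n = 18 - 2 = 16.
Iteration 3: 16 > 7 holds -> n = 16 - 2 = 14.
Iteration 4: 14 > 7 holds -> n = 14 - 2 = 12.
Iteration 5: 12 > 7 holds -> n = 12 - 2 = 10.
Iteration 6: 10 > 7 holds -> n = 10 - 2 = 8.
Iteration 7: 8 > 7 holds -> n = 8 - 2 = 6.
Iteration 8: 6 > 7 fails; recursion stops.
Total rows emitted: 8.

8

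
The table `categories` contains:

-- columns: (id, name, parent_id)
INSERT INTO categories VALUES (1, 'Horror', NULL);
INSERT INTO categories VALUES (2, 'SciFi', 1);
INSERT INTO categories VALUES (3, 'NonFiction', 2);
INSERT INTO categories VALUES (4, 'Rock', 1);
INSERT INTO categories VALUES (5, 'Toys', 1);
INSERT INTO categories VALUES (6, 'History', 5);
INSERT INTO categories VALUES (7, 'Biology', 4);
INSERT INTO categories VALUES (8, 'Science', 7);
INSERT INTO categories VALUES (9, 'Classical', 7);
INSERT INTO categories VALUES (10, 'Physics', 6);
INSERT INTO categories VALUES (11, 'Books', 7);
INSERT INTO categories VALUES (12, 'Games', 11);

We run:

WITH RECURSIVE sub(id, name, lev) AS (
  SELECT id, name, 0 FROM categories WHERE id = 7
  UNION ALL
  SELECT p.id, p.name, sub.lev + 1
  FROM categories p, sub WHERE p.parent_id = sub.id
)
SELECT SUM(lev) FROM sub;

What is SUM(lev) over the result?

5

Base: id=7 (Biology) at lev 0.
Iteration 1: rows with parent_id in {7} -> Science (id 8, lev 1), Classical (id 9, lev 1), Books (id 11, lev 1).
Iteration 2: rows with parent_id in {8,9,11} -> Games (id 12, lev 2).
Iteration 3: no rows with parent_id in {12}; recursion stops.
SUM(lev) = 0 + 1 + 1 + 1 + 2 = 5.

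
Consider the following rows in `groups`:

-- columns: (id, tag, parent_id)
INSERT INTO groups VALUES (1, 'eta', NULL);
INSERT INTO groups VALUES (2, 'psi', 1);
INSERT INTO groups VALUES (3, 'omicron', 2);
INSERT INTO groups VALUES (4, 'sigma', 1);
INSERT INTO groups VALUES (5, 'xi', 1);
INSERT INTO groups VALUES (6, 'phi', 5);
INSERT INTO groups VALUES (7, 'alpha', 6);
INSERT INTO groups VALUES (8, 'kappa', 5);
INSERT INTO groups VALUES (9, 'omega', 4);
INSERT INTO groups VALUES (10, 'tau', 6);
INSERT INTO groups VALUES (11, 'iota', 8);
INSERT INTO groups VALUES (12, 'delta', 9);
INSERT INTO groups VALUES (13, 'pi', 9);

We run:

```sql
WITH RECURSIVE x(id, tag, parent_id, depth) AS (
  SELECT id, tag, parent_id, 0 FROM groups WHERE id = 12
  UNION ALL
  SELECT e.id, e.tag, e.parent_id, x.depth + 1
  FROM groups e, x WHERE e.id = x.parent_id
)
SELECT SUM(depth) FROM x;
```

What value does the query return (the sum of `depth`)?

Base: id=12 (delta), parent_id=9, depth 0.
Iteration 1: join on id=9 -> omega (id 9, parent_id=4, depth 1).
Iteration 2: join on id=4 -> sigma (id 4, parent_id=1, depth 2).
Iteration 3: join on id=1 -> eta (id 1, parent_id=NULL, depth 3).
Iteration 4: parent_id is NULL; no match; recursion stops.
SUM(depth) = 0 + 1 + 2 + 3 = 6.

6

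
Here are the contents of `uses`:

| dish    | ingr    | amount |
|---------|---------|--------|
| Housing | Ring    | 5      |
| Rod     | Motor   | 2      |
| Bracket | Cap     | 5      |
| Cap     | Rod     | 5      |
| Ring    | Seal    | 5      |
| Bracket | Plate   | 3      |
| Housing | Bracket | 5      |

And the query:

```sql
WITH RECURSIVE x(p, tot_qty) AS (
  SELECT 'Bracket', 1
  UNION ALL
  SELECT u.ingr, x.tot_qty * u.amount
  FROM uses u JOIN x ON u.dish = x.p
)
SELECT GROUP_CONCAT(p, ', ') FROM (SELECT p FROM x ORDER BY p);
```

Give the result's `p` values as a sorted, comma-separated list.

Bracket, Cap, Motor, Plate, Rod

Base: (Bracket, tot_qty=1).
Iteration 1: components of {Bracket} -> Cap = 1*5 = 5, Plate = 1*3 = 3.
Iteration 2: components of {Cap,Plate} -> Rod = 5*5 = 25.
Iteration 3: components of {Rod} -> Motor = 25*2 = 50.
Iteration 4: no further components; recursion stops.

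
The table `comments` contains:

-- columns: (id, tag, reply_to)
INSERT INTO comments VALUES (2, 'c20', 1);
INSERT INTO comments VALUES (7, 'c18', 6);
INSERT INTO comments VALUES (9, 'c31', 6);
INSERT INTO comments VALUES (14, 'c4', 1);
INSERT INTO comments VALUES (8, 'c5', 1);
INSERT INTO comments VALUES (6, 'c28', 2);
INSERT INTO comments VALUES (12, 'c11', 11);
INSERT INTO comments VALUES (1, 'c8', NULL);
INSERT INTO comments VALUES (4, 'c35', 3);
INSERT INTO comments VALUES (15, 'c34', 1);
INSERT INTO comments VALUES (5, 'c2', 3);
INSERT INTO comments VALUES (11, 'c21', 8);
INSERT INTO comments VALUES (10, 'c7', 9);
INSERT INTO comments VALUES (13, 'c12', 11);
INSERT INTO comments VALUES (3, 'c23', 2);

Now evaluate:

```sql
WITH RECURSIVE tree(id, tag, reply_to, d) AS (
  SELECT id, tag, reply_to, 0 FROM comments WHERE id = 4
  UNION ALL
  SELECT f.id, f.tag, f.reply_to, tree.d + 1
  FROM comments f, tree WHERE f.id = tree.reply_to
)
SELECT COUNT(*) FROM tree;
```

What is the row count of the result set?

4

Base: id=4 (c35), reply_to=3, d 0.
Iteration 1: join on id=3 -> c23 (id 3, reply_to=2, d 1).
Iteration 2: join on id=2 -> c20 (id 2, reply_to=1, d 2).
Iteration 3: join on id=1 -> c8 (id 1, reply_to=NULL, d 3).
Iteration 4: reply_to is NULL; no match; recursion stops.
Total rows emitted: 4.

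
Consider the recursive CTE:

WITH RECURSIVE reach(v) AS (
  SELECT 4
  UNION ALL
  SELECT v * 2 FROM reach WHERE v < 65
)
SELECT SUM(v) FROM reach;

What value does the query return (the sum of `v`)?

Base: v=4.
Iteration 1: 4 < 65 holds -> v = 4 * 2 = 8.
Iteration 2: 8 < 65 holds -> v = 8 * 2 = 16.
Iteration 3: 16 < 65 holds -> v = 16 * 2 = 32.
Iteration 4: 32 < 65 holds -> v = 32 * 2 = 64.
Iteration 5: 64 < 65 holds -> v = 64 * 2 = 128.
Iteration 6: 128 < 65 fails; recursion stops.
SUM(v) = 4 + 8 + 16 + 32 + 64 + 128 = 252.

252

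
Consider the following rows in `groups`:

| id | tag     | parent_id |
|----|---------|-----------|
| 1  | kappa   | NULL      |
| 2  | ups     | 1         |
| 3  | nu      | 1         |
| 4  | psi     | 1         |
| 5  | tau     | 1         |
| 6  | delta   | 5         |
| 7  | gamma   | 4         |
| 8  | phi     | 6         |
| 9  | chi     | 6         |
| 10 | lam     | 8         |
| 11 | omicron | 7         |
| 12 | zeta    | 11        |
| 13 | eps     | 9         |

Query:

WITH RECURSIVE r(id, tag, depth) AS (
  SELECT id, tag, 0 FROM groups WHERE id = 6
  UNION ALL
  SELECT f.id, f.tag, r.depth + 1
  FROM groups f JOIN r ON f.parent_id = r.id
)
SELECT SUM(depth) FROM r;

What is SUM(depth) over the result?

6

Base: id=6 (delta) at depth 0.
Iteration 1: rows with parent_id in {6} -> phi (id 8, depth 1), chi (id 9, depth 1).
Iteration 2: rows with parent_id in {8,9} -> lam (id 10, depth 2), eps (id 13, depth 2).
Iteration 3: no rows with parent_id in {10,13}; recursion stops.
SUM(depth) = 0 + 1 + 1 + 2 + 2 = 6.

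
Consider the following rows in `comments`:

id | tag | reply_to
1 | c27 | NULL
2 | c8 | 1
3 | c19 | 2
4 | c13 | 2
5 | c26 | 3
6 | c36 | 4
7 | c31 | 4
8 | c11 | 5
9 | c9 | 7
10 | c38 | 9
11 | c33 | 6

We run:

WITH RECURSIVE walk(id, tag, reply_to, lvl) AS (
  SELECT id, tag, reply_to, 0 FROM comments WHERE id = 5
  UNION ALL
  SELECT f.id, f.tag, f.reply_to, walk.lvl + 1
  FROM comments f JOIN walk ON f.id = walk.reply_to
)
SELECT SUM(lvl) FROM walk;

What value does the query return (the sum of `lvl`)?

Base: id=5 (c26), reply_to=3, lvl 0.
Iteration 1: join on id=3 -> c19 (id 3, reply_to=2, lvl 1).
Iteration 2: join on id=2 -> c8 (id 2, reply_to=1, lvl 2).
Iteration 3: join on id=1 -> c27 (id 1, reply_to=NULL, lvl 3).
Iteration 4: reply_to is NULL; no match; recursion stops.
SUM(lvl) = 0 + 1 + 2 + 3 = 6.

6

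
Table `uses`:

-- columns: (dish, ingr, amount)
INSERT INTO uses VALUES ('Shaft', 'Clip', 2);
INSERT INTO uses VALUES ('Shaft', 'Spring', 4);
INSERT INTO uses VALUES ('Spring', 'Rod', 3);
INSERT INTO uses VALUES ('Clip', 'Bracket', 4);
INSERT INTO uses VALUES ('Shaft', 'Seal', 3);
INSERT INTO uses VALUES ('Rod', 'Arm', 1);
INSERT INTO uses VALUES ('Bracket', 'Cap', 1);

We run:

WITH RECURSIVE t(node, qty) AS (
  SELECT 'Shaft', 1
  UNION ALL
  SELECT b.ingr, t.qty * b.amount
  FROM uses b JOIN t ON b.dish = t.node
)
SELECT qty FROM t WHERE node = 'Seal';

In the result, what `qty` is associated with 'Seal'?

Base: (Shaft, qty=1).
Iteration 1: components of {Shaft} -> Clip = 1*2 = 2, Seal = 1*3 = 3, Spring = 1*4 = 4.
Iteration 2: components of {Clip,Seal,Spring} -> Bracket = 2*4 = 8, Rod = 4*3 = 12.
Iteration 3: components of {Bracket,Rod} -> Arm = 12*1 = 12, Cap = 8*1 = 8.
Iteration 4: no further components; recursion stops.

3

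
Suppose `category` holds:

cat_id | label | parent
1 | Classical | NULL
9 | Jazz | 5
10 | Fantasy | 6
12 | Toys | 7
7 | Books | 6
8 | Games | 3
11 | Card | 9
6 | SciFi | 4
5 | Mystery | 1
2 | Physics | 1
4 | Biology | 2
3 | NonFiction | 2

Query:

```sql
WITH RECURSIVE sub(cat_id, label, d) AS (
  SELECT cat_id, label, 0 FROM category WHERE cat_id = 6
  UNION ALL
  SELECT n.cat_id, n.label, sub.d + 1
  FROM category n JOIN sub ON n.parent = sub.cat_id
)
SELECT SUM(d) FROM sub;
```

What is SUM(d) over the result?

Base: cat_id=6 (SciFi) at d 0.
Iteration 1: rows with parent in {6} -> Books (id 7, d 1), Fantasy (id 10, d 1).
Iteration 2: rows with parent in {7,10} -> Toys (id 12, d 2).
Iteration 3: no rows with parent in {12}; recursion stops.
SUM(d) = 0 + 1 + 1 + 2 = 4.

4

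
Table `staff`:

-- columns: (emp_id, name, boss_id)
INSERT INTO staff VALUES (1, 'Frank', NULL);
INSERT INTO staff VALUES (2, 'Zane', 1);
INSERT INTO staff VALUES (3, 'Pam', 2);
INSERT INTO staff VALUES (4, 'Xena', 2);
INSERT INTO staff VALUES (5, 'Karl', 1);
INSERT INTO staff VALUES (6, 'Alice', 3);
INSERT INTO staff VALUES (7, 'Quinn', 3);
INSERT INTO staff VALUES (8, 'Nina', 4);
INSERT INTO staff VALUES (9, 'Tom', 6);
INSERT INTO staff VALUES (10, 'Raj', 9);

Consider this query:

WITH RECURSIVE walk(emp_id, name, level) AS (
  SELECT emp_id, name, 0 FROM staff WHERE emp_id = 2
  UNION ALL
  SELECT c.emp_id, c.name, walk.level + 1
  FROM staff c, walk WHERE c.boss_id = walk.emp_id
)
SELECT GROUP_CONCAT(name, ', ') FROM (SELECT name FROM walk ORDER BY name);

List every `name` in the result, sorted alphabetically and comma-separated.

Alice, Nina, Pam, Quinn, Raj, Tom, Xena, Zane

Base: emp_id=2 (Zane) at level 0.
Iteration 1: rows with boss_id in {2} -> Pam (id 3, level 1), Xena (id 4, level 1).
Iteration 2: rows with boss_id in {3,4} -> Alice (id 6, level 2), Quinn (id 7, level 2), Nina (id 8, level 2).
Iteration 3: rows with boss_id in {6,7,8} -> Tom (id 9, level 3).
Iteration 4: rows with boss_id in {9} -> Raj (id 10, level 4).
Iteration 5: no rows with boss_id in {10}; recursion stops.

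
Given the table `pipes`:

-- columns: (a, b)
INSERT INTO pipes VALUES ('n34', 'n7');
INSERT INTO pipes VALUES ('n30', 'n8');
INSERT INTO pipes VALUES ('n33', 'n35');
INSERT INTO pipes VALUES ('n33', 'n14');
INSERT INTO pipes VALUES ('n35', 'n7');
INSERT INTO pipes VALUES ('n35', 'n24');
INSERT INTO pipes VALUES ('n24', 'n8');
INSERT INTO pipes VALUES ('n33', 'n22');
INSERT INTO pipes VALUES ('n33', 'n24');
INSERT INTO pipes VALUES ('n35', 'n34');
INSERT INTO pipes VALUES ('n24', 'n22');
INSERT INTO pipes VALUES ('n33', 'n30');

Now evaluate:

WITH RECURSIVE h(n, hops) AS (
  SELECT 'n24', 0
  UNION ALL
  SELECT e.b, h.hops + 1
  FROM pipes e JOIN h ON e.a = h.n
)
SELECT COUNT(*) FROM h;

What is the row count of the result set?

3

Base: (n24, hops=0).
Iteration 1: edges from {n24} -> (n22, hops=1), (n8, hops=1).
Iteration 2: no outgoing edges from {n22,n8}; recursion stops.
Total rows emitted: 3.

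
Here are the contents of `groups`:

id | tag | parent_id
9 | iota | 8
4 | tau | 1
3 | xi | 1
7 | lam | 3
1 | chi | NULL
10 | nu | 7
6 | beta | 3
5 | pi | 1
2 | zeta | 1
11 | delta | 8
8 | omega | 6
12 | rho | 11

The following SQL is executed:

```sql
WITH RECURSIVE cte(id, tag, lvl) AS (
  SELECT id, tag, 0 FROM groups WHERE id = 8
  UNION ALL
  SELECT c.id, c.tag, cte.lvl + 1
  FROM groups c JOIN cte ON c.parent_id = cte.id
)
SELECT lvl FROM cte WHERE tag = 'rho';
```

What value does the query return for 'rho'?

Base: id=8 (omega) at lvl 0.
Iteration 1: rows with parent_id in {8} -> iota (id 9, lvl 1), delta (id 11, lvl 1).
Iteration 2: rows with parent_id in {9,11} -> rho (id 12, lvl 2).
Iteration 3: no rows with parent_id in {12}; recursion stops.

2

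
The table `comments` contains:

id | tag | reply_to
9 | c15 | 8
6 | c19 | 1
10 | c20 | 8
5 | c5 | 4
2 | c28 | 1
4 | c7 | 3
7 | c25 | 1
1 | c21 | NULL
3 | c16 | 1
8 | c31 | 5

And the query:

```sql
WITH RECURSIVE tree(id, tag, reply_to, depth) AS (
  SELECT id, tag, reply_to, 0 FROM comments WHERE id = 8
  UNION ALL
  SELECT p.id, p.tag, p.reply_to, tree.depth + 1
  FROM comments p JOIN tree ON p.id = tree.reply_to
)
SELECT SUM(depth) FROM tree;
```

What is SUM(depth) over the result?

10

Base: id=8 (c31), reply_to=5, depth 0.
Iteration 1: join on id=5 -> c5 (id 5, reply_to=4, depth 1).
Iteration 2: join on id=4 -> c7 (id 4, reply_to=3, depth 2).
Iteration 3: join on id=3 -> c16 (id 3, reply_to=1, depth 3).
Iteration 4: join on id=1 -> c21 (id 1, reply_to=NULL, depth 4).
Iteration 5: reply_to is NULL; no match; recursion stops.
SUM(depth) = 0 + 1 + 2 + 3 + 4 = 10.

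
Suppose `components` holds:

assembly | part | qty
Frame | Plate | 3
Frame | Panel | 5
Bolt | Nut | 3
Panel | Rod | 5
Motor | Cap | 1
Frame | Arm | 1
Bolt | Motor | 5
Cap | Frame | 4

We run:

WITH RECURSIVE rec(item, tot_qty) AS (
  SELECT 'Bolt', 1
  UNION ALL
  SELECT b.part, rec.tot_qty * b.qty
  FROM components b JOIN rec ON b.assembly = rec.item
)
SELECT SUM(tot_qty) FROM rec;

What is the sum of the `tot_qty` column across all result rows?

714

Base: (Bolt, tot_qty=1).
Iteration 1: components of {Bolt} -> Motor = 1*5 = 5, Nut = 1*3 = 3.
Iteration 2: components of {Motor,Nut} -> Cap = 5*1 = 5.
Iteration 3: components of {Cap} -> Frame = 5*4 = 20.
Iteration 4: components of {Frame} -> Arm = 20*1 = 20, Panel = 20*5 = 100, Plate = 20*3 = 60.
Iteration 5: components of {Arm,Panel,Plate} -> Rod = 100*5 = 500.
Iteration 6: no further components; recursion stops.
SUM(tot_qty) = 1 + 5 + 3 + 5 + 20 + 20 + 60 + 100 + 500 = 714.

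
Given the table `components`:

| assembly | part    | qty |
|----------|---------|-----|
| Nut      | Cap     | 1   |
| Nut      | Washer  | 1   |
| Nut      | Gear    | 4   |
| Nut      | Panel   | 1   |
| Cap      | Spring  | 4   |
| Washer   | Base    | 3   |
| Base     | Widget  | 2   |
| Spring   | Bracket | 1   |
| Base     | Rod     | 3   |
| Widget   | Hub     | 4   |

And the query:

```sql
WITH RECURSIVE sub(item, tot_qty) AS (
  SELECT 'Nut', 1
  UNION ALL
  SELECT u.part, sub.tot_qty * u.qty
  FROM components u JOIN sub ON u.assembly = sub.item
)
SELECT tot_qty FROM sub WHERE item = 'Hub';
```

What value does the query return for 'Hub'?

Base: (Nut, tot_qty=1).
Iteration 1: components of {Nut} -> Cap = 1*1 = 1, Gear = 1*4 = 4, Panel = 1*1 = 1, Washer = 1*1 = 1.
Iteration 2: components of {Cap,Gear,Panel,Washer} -> Base = 1*3 = 3, Spring = 1*4 = 4.
Iteration 3: components of {Base,Spring} -> Bracket = 4*1 = 4, Rod = 3*3 = 9, Widget = 3*2 = 6.
Iteration 4: components of {Bracket,Rod,Widget} -> Hub = 6*4 = 24.
Iteration 5: no further components; recursion stops.

24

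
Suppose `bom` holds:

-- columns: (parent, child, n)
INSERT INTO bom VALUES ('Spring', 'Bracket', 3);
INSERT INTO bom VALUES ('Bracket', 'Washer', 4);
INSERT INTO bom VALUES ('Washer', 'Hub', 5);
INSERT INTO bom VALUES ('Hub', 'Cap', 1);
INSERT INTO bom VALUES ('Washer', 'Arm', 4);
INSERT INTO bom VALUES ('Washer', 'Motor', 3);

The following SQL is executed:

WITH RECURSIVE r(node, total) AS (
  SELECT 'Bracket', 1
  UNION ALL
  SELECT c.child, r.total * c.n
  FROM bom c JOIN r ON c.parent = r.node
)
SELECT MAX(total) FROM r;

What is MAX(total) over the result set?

Base: (Bracket, total=1).
Iteration 1: components of {Bracket} -> Washer = 1*4 = 4.
Iteration 2: components of {Washer} -> Arm = 4*4 = 16, Hub = 4*5 = 20, Motor = 4*3 = 12.
Iteration 3: components of {Arm,Hub,Motor} -> Cap = 20*1 = 20.
Iteration 4: no further components; recursion stops.
total values: 1, 4, 20, 16, 12, 20; the maximum is 20.

20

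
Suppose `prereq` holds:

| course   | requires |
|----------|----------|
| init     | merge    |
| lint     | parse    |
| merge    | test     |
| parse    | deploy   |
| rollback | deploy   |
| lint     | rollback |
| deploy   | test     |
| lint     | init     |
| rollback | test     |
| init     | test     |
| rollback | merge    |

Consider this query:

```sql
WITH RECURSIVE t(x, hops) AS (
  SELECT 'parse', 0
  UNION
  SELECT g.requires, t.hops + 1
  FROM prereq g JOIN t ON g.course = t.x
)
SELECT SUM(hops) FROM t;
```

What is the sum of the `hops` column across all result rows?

3

Base: (parse, hops=0).
Iteration 1: edges from {parse} -> (deploy, hops=1).
Iteration 2: edges from {deploy} -> (test, hops=2).
Iteration 3: no outgoing edges from {test}; recursion stops.
SUM(hops) = 0 + 1 + 2 = 3.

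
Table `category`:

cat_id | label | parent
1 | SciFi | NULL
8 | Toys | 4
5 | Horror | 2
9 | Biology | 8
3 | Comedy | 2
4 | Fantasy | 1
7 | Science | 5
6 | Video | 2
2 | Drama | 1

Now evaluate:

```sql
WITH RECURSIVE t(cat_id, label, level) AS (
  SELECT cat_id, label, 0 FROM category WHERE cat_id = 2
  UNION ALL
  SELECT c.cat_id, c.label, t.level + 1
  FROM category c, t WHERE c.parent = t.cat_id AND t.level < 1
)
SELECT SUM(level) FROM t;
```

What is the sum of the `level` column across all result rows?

Base: cat_id=2 (Drama) at level 0.
Iteration 1: rows with parent in {2} -> Comedy (id 3, level 1), Horror (id 5, level 1), Video (id 6, level 1).
Iteration 2: level < 1 fails for all current rows; recursion stops.
SUM(level) = 0 + 1 + 1 + 1 = 3.

3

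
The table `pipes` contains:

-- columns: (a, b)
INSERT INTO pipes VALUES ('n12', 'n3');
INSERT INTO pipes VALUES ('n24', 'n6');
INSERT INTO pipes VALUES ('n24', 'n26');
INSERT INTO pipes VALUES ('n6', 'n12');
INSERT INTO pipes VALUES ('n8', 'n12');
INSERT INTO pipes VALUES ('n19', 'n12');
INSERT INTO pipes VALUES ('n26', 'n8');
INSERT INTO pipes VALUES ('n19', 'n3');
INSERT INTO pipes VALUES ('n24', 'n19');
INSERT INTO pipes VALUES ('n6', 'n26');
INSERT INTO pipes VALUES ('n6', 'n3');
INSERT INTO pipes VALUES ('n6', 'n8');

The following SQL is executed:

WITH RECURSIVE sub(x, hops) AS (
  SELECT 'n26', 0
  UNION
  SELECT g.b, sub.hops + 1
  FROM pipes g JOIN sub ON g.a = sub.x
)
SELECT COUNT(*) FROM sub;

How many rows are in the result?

Base: (n26, hops=0).
Iteration 1: edges from {n26} -> (n8, hops=1).
Iteration 2: edges from {n8} -> (n12, hops=2).
Iteration 3: edges from {n12} -> (n3, hops=3).
Iteration 4: no outgoing edges from {n3}; recursion stops.
Total rows emitted: 4.

4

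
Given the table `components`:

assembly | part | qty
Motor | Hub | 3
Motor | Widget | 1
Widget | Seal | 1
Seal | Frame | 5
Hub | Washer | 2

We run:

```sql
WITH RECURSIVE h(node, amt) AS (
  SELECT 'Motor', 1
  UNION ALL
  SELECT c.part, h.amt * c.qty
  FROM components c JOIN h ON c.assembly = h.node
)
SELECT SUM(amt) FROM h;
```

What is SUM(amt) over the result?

Base: (Motor, amt=1).
Iteration 1: components of {Motor} -> Hub = 1*3 = 3, Widget = 1*1 = 1.
Iteration 2: components of {Hub,Widget} -> Seal = 1*1 = 1, Washer = 3*2 = 6.
Iteration 3: components of {Seal,Washer} -> Frame = 1*5 = 5.
Iteration 4: no further components; recursion stops.
SUM(amt) = 1 + 3 + 1 + 6 + 1 + 5 = 17.

17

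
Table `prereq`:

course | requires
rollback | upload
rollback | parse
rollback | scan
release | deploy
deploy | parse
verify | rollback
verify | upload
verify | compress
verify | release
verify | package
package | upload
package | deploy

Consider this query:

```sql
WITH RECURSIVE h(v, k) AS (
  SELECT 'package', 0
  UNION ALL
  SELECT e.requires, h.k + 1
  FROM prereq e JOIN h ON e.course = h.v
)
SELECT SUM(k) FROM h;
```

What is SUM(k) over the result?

Base: (package, k=0).
Iteration 1: edges from {package} -> (deploy, k=1), (upload, k=1).
Iteration 2: edges from {deploy,upload} -> (parse, k=2).
Iteration 3: no outgoing edges from {parse}; recursion stops.
SUM(k) = 0 + 1 + 1 + 2 = 4.

4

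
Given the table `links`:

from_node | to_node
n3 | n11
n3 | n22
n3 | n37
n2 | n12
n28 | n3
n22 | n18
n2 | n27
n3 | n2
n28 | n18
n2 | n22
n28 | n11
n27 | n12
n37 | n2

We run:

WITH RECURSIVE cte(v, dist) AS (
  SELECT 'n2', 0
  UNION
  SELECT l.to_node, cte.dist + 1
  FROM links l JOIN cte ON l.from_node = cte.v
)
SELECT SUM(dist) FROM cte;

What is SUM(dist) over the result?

7

Base: (n2, dist=0).
Iteration 1: edges from {n2} -> (n12, dist=1), (n22, dist=1), (n27, dist=1).
Iteration 2: edges from {n12,n22,n27} -> (n12, dist=2), (n18, dist=2).
Iteration 3: no outgoing edges from {n12,n18}; recursion stops.
SUM(dist) = 0 + 1 + 1 + 1 + 2 + 2 = 7.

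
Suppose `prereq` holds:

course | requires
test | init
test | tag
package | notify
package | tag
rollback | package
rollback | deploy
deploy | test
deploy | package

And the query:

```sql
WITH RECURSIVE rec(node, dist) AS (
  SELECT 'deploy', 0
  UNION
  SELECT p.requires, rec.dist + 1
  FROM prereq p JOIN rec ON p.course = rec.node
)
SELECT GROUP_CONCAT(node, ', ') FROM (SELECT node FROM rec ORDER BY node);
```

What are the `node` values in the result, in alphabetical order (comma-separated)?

Base: (deploy, dist=0).
Iteration 1: edges from {deploy} -> (package, dist=1), (test, dist=1).
Iteration 2: edges from {package,test} -> (init, dist=2), (notify, dist=2), (tag, dist=2). [UNION drops 1 duplicate row(s)]
Iteration 3: no outgoing edges from {init,notify,tag}; recursion stops.

deploy, init, notify, package, tag, test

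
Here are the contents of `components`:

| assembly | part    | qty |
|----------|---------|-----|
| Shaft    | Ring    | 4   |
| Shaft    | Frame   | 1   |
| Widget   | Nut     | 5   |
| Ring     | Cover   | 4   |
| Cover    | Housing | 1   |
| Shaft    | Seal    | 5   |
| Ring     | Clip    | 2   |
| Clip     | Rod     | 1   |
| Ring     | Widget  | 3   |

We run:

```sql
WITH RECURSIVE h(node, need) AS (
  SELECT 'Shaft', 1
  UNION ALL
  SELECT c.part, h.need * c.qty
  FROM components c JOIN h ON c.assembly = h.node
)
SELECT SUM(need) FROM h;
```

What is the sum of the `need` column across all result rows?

131

Base: (Shaft, need=1).
Iteration 1: components of {Shaft} -> Frame = 1*1 = 1, Ring = 1*4 = 4, Seal = 1*5 = 5.
Iteration 2: components of {Frame,Ring,Seal} -> Clip = 4*2 = 8, Cover = 4*4 = 16, Widget = 4*3 = 12.
Iteration 3: components of {Clip,Cover,Widget} -> Housing = 16*1 = 16, Nut = 12*5 = 60, Rod = 8*1 = 8.
Iteration 4: no further components; recursion stops.
SUM(need) = 1 + 4 + 5 + 1 + 16 + 12 + 8 + 16 + 60 + 8 = 131.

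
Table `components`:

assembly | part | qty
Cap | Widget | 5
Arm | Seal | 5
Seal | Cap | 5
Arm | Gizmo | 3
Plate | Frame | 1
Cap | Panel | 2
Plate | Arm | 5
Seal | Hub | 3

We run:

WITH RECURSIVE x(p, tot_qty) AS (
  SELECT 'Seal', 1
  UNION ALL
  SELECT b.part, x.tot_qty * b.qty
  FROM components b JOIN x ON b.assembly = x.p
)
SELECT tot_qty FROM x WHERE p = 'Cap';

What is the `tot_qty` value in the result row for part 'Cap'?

5

Base: (Seal, tot_qty=1).
Iteration 1: components of {Seal} -> Cap = 1*5 = 5, Hub = 1*3 = 3.
Iteration 2: components of {Cap,Hub} -> Panel = 5*2 = 10, Widget = 5*5 = 25.
Iteration 3: no further components; recursion stops.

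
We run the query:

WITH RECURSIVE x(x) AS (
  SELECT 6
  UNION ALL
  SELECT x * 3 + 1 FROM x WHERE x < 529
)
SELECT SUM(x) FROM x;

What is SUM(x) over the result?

Base: x=6.
Iteration 1: 6 < 529 holds -> x = 6 * 3 + 1 = 19.
Iteration 2: 19 < 529 holds -> x = 19 * 3 + 1 = 58.
Iteration 3: 58 < 529 holds -> x = 58 * 3 + 1 = 175.
Iteration 4: 175 < 529 holds -> x = 175 * 3 + 1 = 526.
Iteration 5: 526 < 529 holds -> x = 526 * 3 + 1 = 1579.
Iteration 6: 1579 < 529 fails; recursion stops.
SUM(x) = 6 + 19 + 58 + 175 + 526 + 1579 = 2363.

2363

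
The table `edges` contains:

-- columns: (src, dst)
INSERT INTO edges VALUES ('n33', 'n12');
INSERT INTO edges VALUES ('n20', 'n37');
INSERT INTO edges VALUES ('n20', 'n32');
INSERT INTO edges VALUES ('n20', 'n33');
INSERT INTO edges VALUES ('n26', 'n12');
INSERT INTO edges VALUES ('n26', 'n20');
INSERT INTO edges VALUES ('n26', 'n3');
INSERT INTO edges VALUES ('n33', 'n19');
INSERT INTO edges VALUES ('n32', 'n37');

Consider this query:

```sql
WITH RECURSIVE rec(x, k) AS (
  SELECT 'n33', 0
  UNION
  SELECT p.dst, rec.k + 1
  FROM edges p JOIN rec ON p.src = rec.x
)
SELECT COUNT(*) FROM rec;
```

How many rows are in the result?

3

Base: (n33, k=0).
Iteration 1: edges from {n33} -> (n12, k=1), (n19, k=1).
Iteration 2: no outgoing edges from {n12,n19}; recursion stops.
Total rows emitted: 3.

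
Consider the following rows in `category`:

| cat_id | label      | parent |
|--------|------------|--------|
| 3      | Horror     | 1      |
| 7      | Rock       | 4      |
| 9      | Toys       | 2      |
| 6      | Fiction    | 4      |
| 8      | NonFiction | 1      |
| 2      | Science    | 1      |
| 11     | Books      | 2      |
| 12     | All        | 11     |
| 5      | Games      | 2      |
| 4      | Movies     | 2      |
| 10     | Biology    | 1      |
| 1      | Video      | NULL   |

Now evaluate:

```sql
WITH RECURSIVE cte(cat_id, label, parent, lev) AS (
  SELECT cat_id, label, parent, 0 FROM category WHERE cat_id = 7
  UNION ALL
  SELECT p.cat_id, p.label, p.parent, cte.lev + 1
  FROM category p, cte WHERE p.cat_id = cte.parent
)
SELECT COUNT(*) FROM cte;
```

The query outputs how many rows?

4

Base: cat_id=7 (Rock), parent=4, lev 0.
Iteration 1: join on cat_id=4 -> Movies (id 4, parent=2, lev 1).
Iteration 2: join on cat_id=2 -> Science (id 2, parent=1, lev 2).
Iteration 3: join on cat_id=1 -> Video (id 1, parent=NULL, lev 3).
Iteration 4: parent is NULL; no match; recursion stops.
Total rows emitted: 4.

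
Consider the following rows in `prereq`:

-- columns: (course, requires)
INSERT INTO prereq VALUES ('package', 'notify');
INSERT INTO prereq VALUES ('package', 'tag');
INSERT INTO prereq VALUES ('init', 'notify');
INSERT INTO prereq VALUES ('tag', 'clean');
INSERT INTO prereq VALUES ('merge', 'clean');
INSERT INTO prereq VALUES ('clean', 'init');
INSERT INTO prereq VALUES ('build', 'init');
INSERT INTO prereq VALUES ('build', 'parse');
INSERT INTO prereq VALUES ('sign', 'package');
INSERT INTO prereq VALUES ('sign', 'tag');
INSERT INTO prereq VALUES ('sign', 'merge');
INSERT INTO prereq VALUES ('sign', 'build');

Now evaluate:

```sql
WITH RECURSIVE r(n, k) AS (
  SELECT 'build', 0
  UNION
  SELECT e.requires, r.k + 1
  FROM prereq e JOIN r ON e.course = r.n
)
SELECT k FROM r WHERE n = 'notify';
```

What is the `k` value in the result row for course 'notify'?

2

Base: (build, k=0).
Iteration 1: edges from {build} -> (init, k=1), (parse, k=1).
Iteration 2: edges from {init,parse} -> (notify, k=2).
Iteration 3: no outgoing edges from {notify}; recursion stops.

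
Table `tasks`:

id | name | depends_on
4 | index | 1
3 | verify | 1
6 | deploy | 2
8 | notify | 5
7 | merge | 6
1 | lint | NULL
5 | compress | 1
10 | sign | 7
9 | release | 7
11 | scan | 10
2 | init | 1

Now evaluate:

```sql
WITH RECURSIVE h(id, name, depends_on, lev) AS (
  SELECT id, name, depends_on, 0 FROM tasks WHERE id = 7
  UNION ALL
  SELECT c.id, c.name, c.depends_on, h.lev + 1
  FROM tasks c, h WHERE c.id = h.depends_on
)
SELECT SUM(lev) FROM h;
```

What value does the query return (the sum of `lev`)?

6

Base: id=7 (merge), depends_on=6, lev 0.
Iteration 1: join on id=6 -> deploy (id 6, depends_on=2, lev 1).
Iteration 2: join on id=2 -> init (id 2, depends_on=1, lev 2).
Iteration 3: join on id=1 -> lint (id 1, depends_on=NULL, lev 3).
Iteration 4: depends_on is NULL; no match; recursion stops.
SUM(lev) = 0 + 1 + 2 + 3 = 6.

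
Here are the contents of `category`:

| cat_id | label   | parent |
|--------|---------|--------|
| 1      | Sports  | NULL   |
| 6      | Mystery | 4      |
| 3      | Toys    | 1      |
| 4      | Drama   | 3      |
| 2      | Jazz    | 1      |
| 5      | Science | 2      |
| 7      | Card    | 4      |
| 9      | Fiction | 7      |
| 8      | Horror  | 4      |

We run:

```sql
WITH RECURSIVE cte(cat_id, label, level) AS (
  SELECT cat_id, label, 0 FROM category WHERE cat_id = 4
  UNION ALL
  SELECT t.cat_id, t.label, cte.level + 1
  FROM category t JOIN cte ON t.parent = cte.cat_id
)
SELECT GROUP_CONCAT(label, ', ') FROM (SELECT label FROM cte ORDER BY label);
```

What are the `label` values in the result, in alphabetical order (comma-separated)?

Base: cat_id=4 (Drama) at level 0.
Iteration 1: rows with parent in {4} -> Mystery (id 6, level 1), Card (id 7, level 1), Horror (id 8, level 1).
Iteration 2: rows with parent in {6,7,8} -> Fiction (id 9, level 2).
Iteration 3: no rows with parent in {9}; recursion stops.

Card, Drama, Fiction, Horror, Mystery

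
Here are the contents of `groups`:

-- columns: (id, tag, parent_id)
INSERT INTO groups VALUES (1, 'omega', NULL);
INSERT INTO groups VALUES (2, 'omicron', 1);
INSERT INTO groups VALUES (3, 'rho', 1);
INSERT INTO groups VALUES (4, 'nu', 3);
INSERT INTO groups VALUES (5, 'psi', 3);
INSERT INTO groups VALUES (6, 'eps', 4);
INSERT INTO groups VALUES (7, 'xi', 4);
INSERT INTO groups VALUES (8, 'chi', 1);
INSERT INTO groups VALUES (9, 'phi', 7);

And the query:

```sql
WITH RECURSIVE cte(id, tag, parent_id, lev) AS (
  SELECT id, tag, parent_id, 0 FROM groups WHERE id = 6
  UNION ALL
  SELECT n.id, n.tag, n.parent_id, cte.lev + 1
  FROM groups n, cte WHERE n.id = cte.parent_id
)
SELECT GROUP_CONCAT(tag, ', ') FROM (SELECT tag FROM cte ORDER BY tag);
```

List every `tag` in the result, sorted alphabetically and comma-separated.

eps, nu, omega, rho

Base: id=6 (eps), parent_id=4, lev 0.
Iteration 1: join on id=4 -> nu (id 4, parent_id=3, lev 1).
Iteration 2: join on id=3 -> rho (id 3, parent_id=1, lev 2).
Iteration 3: join on id=1 -> omega (id 1, parent_id=NULL, lev 3).
Iteration 4: parent_id is NULL; no match; recursion stops.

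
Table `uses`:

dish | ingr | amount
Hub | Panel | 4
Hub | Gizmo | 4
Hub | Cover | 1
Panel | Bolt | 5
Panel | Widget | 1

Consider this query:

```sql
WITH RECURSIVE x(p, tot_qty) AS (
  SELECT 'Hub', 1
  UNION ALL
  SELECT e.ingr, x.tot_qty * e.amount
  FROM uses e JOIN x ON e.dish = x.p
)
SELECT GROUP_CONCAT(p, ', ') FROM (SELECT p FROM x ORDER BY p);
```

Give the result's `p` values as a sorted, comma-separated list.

Base: (Hub, tot_qty=1).
Iteration 1: components of {Hub} -> Cover = 1*1 = 1, Gizmo = 1*4 = 4, Panel = 1*4 = 4.
Iteration 2: components of {Cover,Gizmo,Panel} -> Bolt = 4*5 = 20, Widget = 4*1 = 4.
Iteration 3: no further components; recursion stops.

Bolt, Cover, Gizmo, Hub, Panel, Widget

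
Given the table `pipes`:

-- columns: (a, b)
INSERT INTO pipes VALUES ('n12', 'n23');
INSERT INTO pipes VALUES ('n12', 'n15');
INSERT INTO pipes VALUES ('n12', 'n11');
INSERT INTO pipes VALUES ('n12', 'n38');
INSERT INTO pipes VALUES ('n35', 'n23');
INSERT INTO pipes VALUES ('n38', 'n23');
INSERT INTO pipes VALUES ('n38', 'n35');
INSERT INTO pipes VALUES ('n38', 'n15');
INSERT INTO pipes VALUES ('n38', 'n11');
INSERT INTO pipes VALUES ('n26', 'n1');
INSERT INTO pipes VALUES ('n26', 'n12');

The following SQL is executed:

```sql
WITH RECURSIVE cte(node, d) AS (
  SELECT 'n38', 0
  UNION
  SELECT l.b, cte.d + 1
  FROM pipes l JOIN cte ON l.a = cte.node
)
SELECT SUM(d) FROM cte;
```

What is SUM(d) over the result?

Base: (n38, d=0).
Iteration 1: edges from {n38} -> (n11, d=1), (n15, d=1), (n23, d=1), (n35, d=1).
Iteration 2: edges from {n11,n15,n23,n35} -> (n23, d=2).
Iteration 3: no outgoing edges from {n23}; recursion stops.
SUM(d) = 0 + 1 + 1 + 1 + 1 + 2 = 6.

6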